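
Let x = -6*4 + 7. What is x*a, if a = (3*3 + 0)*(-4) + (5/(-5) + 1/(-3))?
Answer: 1904/3 ≈ 634.67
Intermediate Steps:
x = -17 (x = -24 + 7 = -17)
a = -112/3 (a = (9 + 0)*(-4) + (5*(-⅕) + 1*(-⅓)) = 9*(-4) + (-1 - ⅓) = -36 - 4/3 = -112/3 ≈ -37.333)
x*a = -17*(-112/3) = 1904/3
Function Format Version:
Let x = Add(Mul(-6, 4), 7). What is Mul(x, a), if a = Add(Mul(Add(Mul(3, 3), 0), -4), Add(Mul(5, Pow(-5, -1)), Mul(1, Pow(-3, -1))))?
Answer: Rational(1904, 3) ≈ 634.67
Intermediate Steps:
x = -17 (x = Add(-24, 7) = -17)
a = Rational(-112, 3) (a = Add(Mul(Add(9, 0), -4), Add(Mul(5, Rational(-1, 5)), Mul(1, Rational(-1, 3)))) = Add(Mul(9, -4), Add(-1, Rational(-1, 3))) = Add(-36, Rational(-4, 3)) = Rational(-112, 3) ≈ -37.333)
Mul(x, a) = Mul(-17, Rational(-112, 3)) = Rational(1904, 3)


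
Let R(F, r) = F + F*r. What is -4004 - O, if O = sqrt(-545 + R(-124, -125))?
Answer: -4004 - sqrt(14831) ≈ -4125.8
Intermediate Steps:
O = sqrt(14831) (O = sqrt(-545 - 124*(1 - 125)) = sqrt(-545 - 124*(-124)) = sqrt(-545 + 15376) = sqrt(14831) ≈ 121.78)
-4004 - O = -4004 - sqrt(14831)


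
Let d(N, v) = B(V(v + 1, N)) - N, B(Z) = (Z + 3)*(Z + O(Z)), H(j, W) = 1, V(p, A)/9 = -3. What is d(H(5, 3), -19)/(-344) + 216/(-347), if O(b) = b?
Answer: -523669/119368 ≈ -4.3870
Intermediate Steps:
V(p, A) = -27 (V(p, A) = 9*(-3) = -27)
B(Z) = 2*Z*(3 + Z) (B(Z) = (Z + 3)*(Z + Z) = (3 + Z)*(2*Z) = 2*Z*(3 + Z))
d(N, v) = 1296 - N (d(N, v) = 2*(-27)*(3 - 27) - N = 2*(-27)*(-24) - N = 1296 - N)
d(H(5, 3), -19)/(-344) + 216/(-347) = (1296 - 1*1)/(-344) + 216/(-347) = (1296 - 1)*(-1/344) + 216*(-1/347) = 1295*(-1/344) - 216/347 = -1295/344 - 216/347 = -523669/119368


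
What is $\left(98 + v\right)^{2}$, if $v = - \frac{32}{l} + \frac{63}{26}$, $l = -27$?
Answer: $\frac{5087826241}{492804} \approx 10324.0$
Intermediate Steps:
$v = \frac{2533}{702}$ ($v = - \frac{32}{-27} + \frac{63}{26} = \left(-32\right) \left(- \frac{1}{27}\right) + 63 \cdot \frac{1}{26} = \frac{32}{27} + \frac{63}{26} = \frac{2533}{702} \approx 3.6083$)
$\left(98 + v\right)^{2} = \left(98 + \frac{2533}{702}\right)^{2} = \left(\frac{71329}{702}\right)^{2} = \frac{5087826241}{492804}$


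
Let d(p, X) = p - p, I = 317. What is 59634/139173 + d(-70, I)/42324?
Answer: 19878/46391 ≈ 0.42849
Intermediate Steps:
d(p, X) = 0
59634/139173 + d(-70, I)/42324 = 59634/139173 + 0/42324 = 59634*(1/139173) + 0*(1/42324) = 19878/46391 + 0 = 19878/46391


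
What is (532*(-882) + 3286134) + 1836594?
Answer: 4653504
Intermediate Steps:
(532*(-882) + 3286134) + 1836594 = (-469224 + 3286134) + 1836594 = 2816910 + 1836594 = 4653504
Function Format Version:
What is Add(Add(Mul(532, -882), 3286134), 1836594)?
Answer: 4653504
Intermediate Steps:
Add(Add(Mul(532, -882), 3286134), 1836594) = Add(Add(-469224, 3286134), 1836594) = Add(2816910, 1836594) = 4653504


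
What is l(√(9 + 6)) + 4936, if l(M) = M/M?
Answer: 4937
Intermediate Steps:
l(M) = 1
l(√(9 + 6)) + 4936 = 1 + 4936 = 4937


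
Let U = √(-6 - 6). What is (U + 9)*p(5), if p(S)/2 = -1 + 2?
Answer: 18 + 4*I*√3 ≈ 18.0 + 6.9282*I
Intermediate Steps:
p(S) = 2 (p(S) = 2*(-1 + 2) = 2*1 = 2)
U = 2*I*√3 (U = √(-12) = 2*I*√3 ≈ 3.4641*I)
(U + 9)*p(5) = (2*I*√3 + 9)*2 = (9 + 2*I*√3)*2 = 18 + 4*I*√3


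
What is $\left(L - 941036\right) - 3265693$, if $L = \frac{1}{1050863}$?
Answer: $- \frac{4420695857126}{1050863} \approx -4.2067 \cdot 10^{6}$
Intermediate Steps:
$L = \frac{1}{1050863} \approx 9.516 \cdot 10^{-7}$
$\left(L - 941036\right) - 3265693 = \left(\frac{1}{1050863} - 941036\right) - 3265693 = - \frac{988899914067}{1050863} - 3265693 = - \frac{4420695857126}{1050863}$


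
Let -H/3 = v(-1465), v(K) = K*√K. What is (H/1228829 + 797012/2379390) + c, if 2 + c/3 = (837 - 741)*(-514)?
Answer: -176119669904/1189695 + 4395*I*√1465/1228829 ≈ -1.4804e+5 + 0.13689*I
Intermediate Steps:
v(K) = K^(3/2)
c = -148038 (c = -6 + 3*((837 - 741)*(-514)) = -6 + 3*(96*(-514)) = -6 + 3*(-49344) = -6 - 148032 = -148038)
H = 4395*I*√1465 (H = -(-4395)*I*√1465 = 4395*I*√1465 ≈ 1.6822e+5*I)
(H/1228829 + 797012/2379390) + c = ((4395*I*√1465)/1228829 + 797012/2379390) - 148038 = ((4395*I*√1465)*(1/1228829) + 797012*(1/2379390)) - 148038 = (4395*I*√1465/1228829 + 398506/1189695) - 148038 = (398506/1189695 + 4395*I*√1465/1228829) - 148038 = -176119669904/1189695 + 4395*I*√1465/1228829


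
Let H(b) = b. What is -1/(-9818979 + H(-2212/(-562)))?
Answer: 281/2759131993 ≈ 1.0184e-7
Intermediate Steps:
-1/(-9818979 + H(-2212/(-562))) = -1/(-9818979 - 2212/(-562)) = -1/(-9818979 - 2212*(-1/562)) = -1/(-9818979 + 1106/281) = -1/(-2759131993/281) = -1*(-281/2759131993) = 281/2759131993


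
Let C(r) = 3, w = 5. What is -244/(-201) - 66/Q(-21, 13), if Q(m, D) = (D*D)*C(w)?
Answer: 36814/33969 ≈ 1.0838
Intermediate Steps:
Q(m, D) = 3*D² (Q(m, D) = (D*D)*3 = D²*3 = 3*D²)
-244/(-201) - 66/Q(-21, 13) = -244/(-201) - 66/(3*13²) = -244*(-1/201) - 66/(3*169) = 244/201 - 66/507 = 244/201 - 66*1/507 = 244/201 - 22/169 = 36814/33969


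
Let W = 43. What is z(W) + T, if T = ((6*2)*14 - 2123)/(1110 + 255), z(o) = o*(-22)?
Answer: -258649/273 ≈ -947.43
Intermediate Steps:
z(o) = -22*o
T = -391/273 (T = (12*14 - 2123)/1365 = (168 - 2123)*(1/1365) = -1955*1/1365 = -391/273 ≈ -1.4322)
z(W) + T = -22*43 - 391/273 = -946 - 391/273 = -258649/273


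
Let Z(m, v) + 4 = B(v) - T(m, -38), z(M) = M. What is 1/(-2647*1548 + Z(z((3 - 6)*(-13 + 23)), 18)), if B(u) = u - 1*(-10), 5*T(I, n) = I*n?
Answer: -1/4097760 ≈ -2.4404e-7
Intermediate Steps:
T(I, n) = I*n/5 (T(I, n) = (I*n)/5 = I*n/5)
B(u) = 10 + u (B(u) = u + 10 = 10 + u)
Z(m, v) = 6 + v + 38*m/5 (Z(m, v) = -4 + ((10 + v) - m*(-38)/5) = -4 + ((10 + v) - (-38)*m/5) = -4 + ((10 + v) + 38*m/5) = -4 + (10 + v + 38*m/5) = 6 + v + 38*m/5)
1/(-2647*1548 + Z(z((3 - 6)*(-13 + 23)), 18)) = 1/(-2647*1548 + (6 + 18 + 38*((3 - 6)*(-13 + 23))/5)) = 1/(-4097556 + (6 + 18 + 38*(-3*10)/5)) = 1/(-4097556 + (6 + 18 + (38/5)*(-30))) = 1/(-4097556 + (6 + 18 - 228)) = 1/(-4097556 - 204) = 1/(-4097760) = -1/4097760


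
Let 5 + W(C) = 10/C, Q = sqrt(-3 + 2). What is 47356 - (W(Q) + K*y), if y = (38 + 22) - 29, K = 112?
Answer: 43889 + 10*I ≈ 43889.0 + 10.0*I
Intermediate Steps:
y = 31 (y = 60 - 29 = 31)
Q = I (Q = sqrt(-1) = I ≈ 1.0*I)
W(C) = -5 + 10/C
47356 - (W(Q) + K*y) = 47356 - ((-5 + 10/I) + 112*31) = 47356 - ((-5 + 10*(-I)) + 3472) = 47356 - ((-5 - 10*I) + 3472) = 47356 - (3467 - 10*I) = 47356 + (-3467 + 10*I) = 43889 + 10*I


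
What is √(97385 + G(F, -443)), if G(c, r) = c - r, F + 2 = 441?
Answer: √98267 ≈ 313.48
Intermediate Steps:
F = 439 (F = -2 + 441 = 439)
√(97385 + G(F, -443)) = √(97385 + (439 - 1*(-443))) = √(97385 + (439 + 443)) = √(97385 + 882) = √98267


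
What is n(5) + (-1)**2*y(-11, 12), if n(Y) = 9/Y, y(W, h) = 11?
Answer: 64/5 ≈ 12.800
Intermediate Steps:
n(5) + (-1)**2*y(-11, 12) = 9/5 + (-1)**2*11 = 9*(1/5) + 1*11 = 9/5 + 11 = 64/5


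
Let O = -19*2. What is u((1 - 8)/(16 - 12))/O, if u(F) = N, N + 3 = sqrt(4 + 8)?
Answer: 3/38 - sqrt(3)/19 ≈ -0.012213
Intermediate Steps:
N = -3 + 2*sqrt(3) (N = -3 + sqrt(4 + 8) = -3 + sqrt(12) = -3 + 2*sqrt(3) ≈ 0.46410)
u(F) = -3 + 2*sqrt(3)
O = -38
u((1 - 8)/(16 - 12))/O = (-3 + 2*sqrt(3))/(-38) = (-3 + 2*sqrt(3))*(-1/38) = 3/38 - sqrt(3)/19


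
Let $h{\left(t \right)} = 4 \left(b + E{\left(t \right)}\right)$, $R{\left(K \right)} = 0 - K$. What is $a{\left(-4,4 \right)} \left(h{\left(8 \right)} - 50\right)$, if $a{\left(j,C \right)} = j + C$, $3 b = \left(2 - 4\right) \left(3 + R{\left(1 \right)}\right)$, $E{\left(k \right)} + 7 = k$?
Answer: $0$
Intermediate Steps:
$R{\left(K \right)} = - K$
$E{\left(k \right)} = -7 + k$
$b = - \frac{4}{3}$ ($b = \frac{\left(2 - 4\right) \left(3 - 1\right)}{3} = \frac{\left(-2\right) \left(3 - 1\right)}{3} = \frac{\left(-2\right) 2}{3} = \frac{1}{3} \left(-4\right) = - \frac{4}{3} \approx -1.3333$)
$a{\left(j,C \right)} = C + j$
$h{\left(t \right)} = - \frac{100}{3} + 4 t$ ($h{\left(t \right)} = 4 \left(- \frac{4}{3} + \left(-7 + t\right)\right) = 4 \left(- \frac{25}{3} + t\right) = - \frac{100}{3} + 4 t$)
$a{\left(-4,4 \right)} \left(h{\left(8 \right)} - 50\right) = \left(4 - 4\right) \left(\left(- \frac{100}{3} + 4 \cdot 8\right) - 50\right) = 0 \left(\left(- \frac{100}{3} + 32\right) - 50\right) = 0 \left(- \frac{4}{3} - 50\right) = 0 \left(- \frac{154}{3}\right) = 0$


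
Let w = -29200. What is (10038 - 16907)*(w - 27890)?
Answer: 392151210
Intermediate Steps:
(10038 - 16907)*(w - 27890) = (10038 - 16907)*(-29200 - 27890) = -6869*(-57090) = 392151210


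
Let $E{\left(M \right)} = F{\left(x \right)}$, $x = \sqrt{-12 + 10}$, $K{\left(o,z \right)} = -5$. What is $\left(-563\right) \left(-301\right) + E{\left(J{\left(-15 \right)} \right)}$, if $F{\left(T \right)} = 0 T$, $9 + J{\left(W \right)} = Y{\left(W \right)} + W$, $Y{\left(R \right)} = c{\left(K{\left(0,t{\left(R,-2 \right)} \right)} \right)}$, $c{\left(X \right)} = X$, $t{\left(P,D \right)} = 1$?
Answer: $169463$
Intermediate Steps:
$Y{\left(R \right)} = -5$
$J{\left(W \right)} = -14 + W$ ($J{\left(W \right)} = -9 + \left(-5 + W\right) = -14 + W$)
$x = i \sqrt{2}$ ($x = \sqrt{-2} = i \sqrt{2} \approx 1.4142 i$)
$F{\left(T \right)} = 0$
$E{\left(M \right)} = 0$
$\left(-563\right) \left(-301\right) + E{\left(J{\left(-15 \right)} \right)} = \left(-563\right) \left(-301\right) + 0 = 169463 + 0 = 169463$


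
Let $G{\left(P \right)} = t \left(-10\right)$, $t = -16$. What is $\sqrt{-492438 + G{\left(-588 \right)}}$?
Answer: $i \sqrt{492278} \approx 701.63 i$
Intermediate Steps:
$G{\left(P \right)} = 160$ ($G{\left(P \right)} = \left(-16\right) \left(-10\right) = 160$)
$\sqrt{-492438 + G{\left(-588 \right)}} = \sqrt{-492438 + 160} = \sqrt{-492278} = i \sqrt{492278}$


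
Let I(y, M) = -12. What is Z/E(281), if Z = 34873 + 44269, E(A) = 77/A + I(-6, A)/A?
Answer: 22238902/65 ≈ 3.4214e+5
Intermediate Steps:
E(A) = 65/A (E(A) = 77/A - 12/A = 65/A)
Z = 79142
Z/E(281) = 79142/((65/281)) = 79142/((65*(1/281))) = 79142/(65/281) = 79142*(281/65) = 22238902/65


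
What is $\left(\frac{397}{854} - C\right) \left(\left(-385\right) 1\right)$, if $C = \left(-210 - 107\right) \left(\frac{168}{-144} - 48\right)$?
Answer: $\frac{1098067135}{183} \approx 6.0004 \cdot 10^{6}$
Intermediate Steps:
$C = \frac{93515}{6}$ ($C = - 317 \left(168 \left(- \frac{1}{144}\right) - 48\right) = - 317 \left(- \frac{7}{6} - 48\right) = \left(-317\right) \left(- \frac{295}{6}\right) = \frac{93515}{6} \approx 15586.0$)
$\left(\frac{397}{854} - C\right) \left(\left(-385\right) 1\right) = \left(\frac{397}{854} - \frac{93515}{6}\right) \left(\left(-385\right) 1\right) = \left(397 \cdot \frac{1}{854} - \frac{93515}{6}\right) \left(-385\right) = \left(\frac{397}{854} - \frac{93515}{6}\right) \left(-385\right) = \left(- \frac{19964857}{1281}\right) \left(-385\right) = \frac{1098067135}{183}$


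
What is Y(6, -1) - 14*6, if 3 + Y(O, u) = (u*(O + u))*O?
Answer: -117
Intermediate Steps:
Y(O, u) = -3 + O*u*(O + u) (Y(O, u) = -3 + (u*(O + u))*O = -3 + O*u*(O + u))
Y(6, -1) - 14*6 = (-3 + 6*(-1)**2 - 1*6**2) - 14*6 = (-3 + 6*1 - 1*36) - 84 = (-3 + 6 - 36) - 84 = -33 - 84 = -117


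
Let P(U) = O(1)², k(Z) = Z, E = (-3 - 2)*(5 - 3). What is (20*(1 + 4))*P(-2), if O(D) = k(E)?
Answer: 10000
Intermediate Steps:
E = -10 (E = -5*2 = -10)
O(D) = -10
P(U) = 100 (P(U) = (-10)² = 100)
(20*(1 + 4))*P(-2) = (20*(1 + 4))*100 = (20*5)*100 = 100*100 = 10000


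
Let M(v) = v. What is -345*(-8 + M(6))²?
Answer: -1380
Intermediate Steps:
-345*(-8 + M(6))² = -345*(-8 + 6)² = -345*(-2)² = -345*4 = -1380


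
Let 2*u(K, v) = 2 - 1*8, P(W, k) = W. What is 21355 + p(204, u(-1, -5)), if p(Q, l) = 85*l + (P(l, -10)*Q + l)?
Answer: 20485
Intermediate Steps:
u(K, v) = -3 (u(K, v) = (2 - 1*8)/2 = (2 - 8)/2 = (½)*(-6) = -3)
p(Q, l) = 86*l + Q*l (p(Q, l) = 85*l + (l*Q + l) = 85*l + (Q*l + l) = 85*l + (l + Q*l) = 86*l + Q*l)
21355 + p(204, u(-1, -5)) = 21355 - 3*(86 + 204) = 21355 - 3*290 = 21355 - 870 = 20485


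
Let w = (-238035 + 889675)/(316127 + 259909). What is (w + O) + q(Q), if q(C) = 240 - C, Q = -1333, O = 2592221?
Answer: 373529843056/144009 ≈ 2.5938e+6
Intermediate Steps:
w = 162910/144009 (w = 651640/576036 = 651640*(1/576036) = 162910/144009 ≈ 1.1312)
(w + O) + q(Q) = (162910/144009 + 2592221) + (240 - 1*(-1333)) = 373303316899/144009 + (240 + 1333) = 373303316899/144009 + 1573 = 373529843056/144009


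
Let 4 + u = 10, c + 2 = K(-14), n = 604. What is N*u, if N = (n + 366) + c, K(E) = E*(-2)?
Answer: 5976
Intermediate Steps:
K(E) = -2*E
c = 26 (c = -2 - 2*(-14) = -2 + 28 = 26)
u = 6 (u = -4 + 10 = 6)
N = 996 (N = (604 + 366) + 26 = 970 + 26 = 996)
N*u = 996*6 = 5976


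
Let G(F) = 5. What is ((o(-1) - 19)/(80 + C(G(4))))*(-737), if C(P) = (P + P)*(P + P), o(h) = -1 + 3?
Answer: 12529/180 ≈ 69.606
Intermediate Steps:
o(h) = 2
C(P) = 4*P² (C(P) = (2*P)*(2*P) = 4*P²)
((o(-1) - 19)/(80 + C(G(4))))*(-737) = ((2 - 19)/(80 + 4*5²))*(-737) = -17/(80 + 4*25)*(-737) = -17/(80 + 100)*(-737) = -17/180*(-737) = 12529/180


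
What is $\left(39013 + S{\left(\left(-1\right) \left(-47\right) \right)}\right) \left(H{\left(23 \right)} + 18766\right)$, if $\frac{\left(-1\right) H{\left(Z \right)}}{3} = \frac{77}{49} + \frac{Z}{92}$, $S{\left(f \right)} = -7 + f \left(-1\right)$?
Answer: $\frac{20464967905}{28} \approx 7.3089 \cdot 10^{8}$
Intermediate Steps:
$S{\left(f \right)} = -7 - f$
$H{\left(Z \right)} = - \frac{33}{7} - \frac{3 Z}{92}$ ($H{\left(Z \right)} = - 3 \left(\frac{77}{49} + \frac{Z}{92}\right) = - 3 \left(77 \cdot \frac{1}{49} + Z \frac{1}{92}\right) = - 3 \left(\frac{11}{7} + \frac{Z}{92}\right) = - \frac{33}{7} - \frac{3 Z}{92}$)
$\left(39013 + S{\left(\left(-1\right) \left(-47\right) \right)}\right) \left(H{\left(23 \right)} + 18766\right) = \left(39013 - \left(7 - -47\right)\right) \left(\left(- \frac{33}{7} - \frac{3}{4}\right) + 18766\right) = \left(39013 - 54\right) \left(\left(- \frac{33}{7} - \frac{3}{4}\right) + 18766\right) = \left(39013 - 54\right) \left(- \frac{153}{28} + 18766\right) = \left(39013 - 54\right) \frac{525295}{28} = 38959 \cdot \frac{525295}{28} = \frac{20464967905}{28}$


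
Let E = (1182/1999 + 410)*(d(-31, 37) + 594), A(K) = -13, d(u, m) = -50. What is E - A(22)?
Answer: 446525955/1999 ≈ 2.2337e+5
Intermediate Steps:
E = 446499968/1999 (E = (1182/1999 + 410)*(-50 + 594) = (1182*(1/1999) + 410)*544 = (1182/1999 + 410)*544 = (820772/1999)*544 = 446499968/1999 ≈ 2.2336e+5)
E - A(22) = 446499968/1999 - 1*(-13) = 446499968/1999 + 13 = 446525955/1999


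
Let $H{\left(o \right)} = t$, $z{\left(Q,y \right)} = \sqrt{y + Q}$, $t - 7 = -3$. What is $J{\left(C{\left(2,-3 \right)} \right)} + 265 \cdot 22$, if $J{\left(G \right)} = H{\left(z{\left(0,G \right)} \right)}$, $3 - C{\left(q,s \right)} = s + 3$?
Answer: $5834$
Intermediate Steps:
$t = 4$ ($t = 7 - 3 = 4$)
$C{\left(q,s \right)} = - s$ ($C{\left(q,s \right)} = 3 - \left(s + 3\right) = 3 - \left(3 + s\right) = - s$)
$z{\left(Q,y \right)} = \sqrt{Q + y}$
$H{\left(o \right)} = 4$
$J{\left(G \right)} = 4$
$J{\left(C{\left(2,-3 \right)} \right)} + 265 \cdot 22 = 4 + 265 \cdot 22 = 4 + 5830 = 5834$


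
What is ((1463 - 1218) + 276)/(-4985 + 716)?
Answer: -521/4269 ≈ -0.12204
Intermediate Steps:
((1463 - 1218) + 276)/(-4985 + 716) = (245 + 276)/(-4269) = 521*(-1/4269) = -521/4269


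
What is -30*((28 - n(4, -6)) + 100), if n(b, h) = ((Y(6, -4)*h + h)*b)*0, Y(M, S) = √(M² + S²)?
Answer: -3840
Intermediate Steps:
n(b, h) = 0 (n(b, h) = ((√(6² + (-4)²)*h + h)*b)*0 = ((√(36 + 16)*h + h)*b)*0 = ((√52*h + h)*b)*0 = (((2*√13)*h + h)*b)*0 = ((2*h*√13 + h)*b)*0 = ((h + 2*h*√13)*b)*0 = (b*(h + 2*h*√13))*0 = 0)
-30*((28 - n(4, -6)) + 100) = -30*((28 - 1*0) + 100) = -30*((28 + 0) + 100) = -30*(28 + 100) = -30*128 = -3840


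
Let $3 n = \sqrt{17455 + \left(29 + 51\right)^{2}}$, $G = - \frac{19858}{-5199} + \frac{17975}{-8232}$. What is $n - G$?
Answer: $- \frac{23339677}{14266056} + \frac{\sqrt{23855}}{3} \approx 49.848$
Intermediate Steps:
$G = \frac{23339677}{14266056}$ ($G = \left(-19858\right) \left(- \frac{1}{5199}\right) + 17975 \left(- \frac{1}{8232}\right) = \frac{19858}{5199} - \frac{17975}{8232} = \frac{23339677}{14266056} \approx 1.636$)
$n = \frac{\sqrt{23855}}{3}$ ($n = \frac{\sqrt{17455 + \left(29 + 51\right)^{2}}}{3} = \frac{\sqrt{17455 + 80^{2}}}{3} = \frac{\sqrt{17455 + 6400}}{3} = \frac{\sqrt{23855}}{3} \approx 51.484$)
$n - G = \frac{\sqrt{23855}}{3} - \frac{23339677}{14266056} = - \frac{23339677}{14266056} + \frac{\sqrt{23855}}{3}$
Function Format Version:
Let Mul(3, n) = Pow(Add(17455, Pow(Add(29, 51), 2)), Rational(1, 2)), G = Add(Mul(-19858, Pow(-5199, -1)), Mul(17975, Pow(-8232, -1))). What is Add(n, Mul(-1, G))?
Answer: Add(Rational(-23339677, 14266056), Mul(Rational(1, 3), Pow(23855, Rational(1, 2)))) ≈ 49.848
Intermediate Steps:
G = Rational(23339677, 14266056) (G = Add(Mul(-19858, Rational(-1, 5199)), Mul(17975, Rational(-1, 8232))) = Add(Rational(19858, 5199), Rational(-17975, 8232)) = Rational(23339677, 14266056) ≈ 1.6360)
n = Mul(Rational(1, 3), Pow(23855, Rational(1, 2))) (n = Mul(Rational(1, 3), Pow(Add(17455, Pow(Add(29, 51), 2)), Rational(1, 2))) = Mul(Rational(1, 3), Pow(Add(17455, Pow(80, 2)), Rational(1, 2))) = Mul(Rational(1, 3), Pow(Add(17455, 6400), Rational(1, 2))) = Mul(Rational(1, 3), Pow(23855, Rational(1, 2))) ≈ 51.484)
Add(n, Mul(-1, G)) = Add(Mul(Rational(1, 3), Pow(23855, Rational(1, 2))), Mul(-1, Rational(23339677, 14266056))) = Add(Mul(Rational(1, 3), Pow(23855, Rational(1, 2))), Rational(-23339677, 14266056)) = Add(Rational(-23339677, 14266056), Mul(Rational(1, 3), Pow(23855, Rational(1, 2))))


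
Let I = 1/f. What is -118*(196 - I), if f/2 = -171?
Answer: -3954947/171 ≈ -23128.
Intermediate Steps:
f = -342 (f = 2*(-171) = -342)
I = -1/342 (I = 1/(-342) = -1/342 ≈ -0.0029240)
-118*(196 - I) = -118*(196 - 1*(-1/342)) = -118*(196 + 1/342) = -118*67033/342 = -3954947/171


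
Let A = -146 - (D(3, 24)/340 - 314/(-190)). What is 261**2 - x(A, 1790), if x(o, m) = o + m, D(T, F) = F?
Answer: 107363138/1615 ≈ 66479.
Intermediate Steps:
A = -238573/1615 (A = -146 - (24/340 - 314/(-190)) = -146 - (24*(1/340) - 314*(-1/190)) = -146 - (6/85 + 157/95) = -146 - 1*2783/1615 = -146 - 2783/1615 = -238573/1615 ≈ -147.72)
x(o, m) = m + o
261**2 - x(A, 1790) = 261**2 - (1790 - 238573/1615) = 68121 - 1*2652277/1615 = 68121 - 2652277/1615 = 107363138/1615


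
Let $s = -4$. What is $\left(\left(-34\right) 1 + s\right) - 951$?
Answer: $-989$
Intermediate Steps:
$\left(\left(-34\right) 1 + s\right) - 951 = \left(\left(-34\right) 1 - 4\right) - 951 = \left(-34 - 4\right) - 951 = -38 - 951 = -989$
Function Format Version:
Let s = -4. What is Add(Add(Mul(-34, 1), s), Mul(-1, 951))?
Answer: -989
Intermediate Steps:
Add(Add(Mul(-34, 1), s), Mul(-1, 951)) = Add(Add(Mul(-34, 1), -4), Mul(-1, 951)) = Add(Add(-34, -4), -951) = Add(-38, -951) = -989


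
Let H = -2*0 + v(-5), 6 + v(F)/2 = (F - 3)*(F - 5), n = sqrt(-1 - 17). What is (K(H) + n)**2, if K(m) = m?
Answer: 21886 + 888*I*sqrt(2) ≈ 21886.0 + 1255.8*I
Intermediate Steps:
n = 3*I*sqrt(2) (n = sqrt(-18) = 3*I*sqrt(2) ≈ 4.2426*I)
v(F) = -12 + 2*(-5 + F)*(-3 + F) (v(F) = -12 + 2*((F - 3)*(F - 5)) = -12 + 2*((-3 + F)*(-5 + F)) = -12 + 2*((-5 + F)*(-3 + F)) = -12 + 2*(-5 + F)*(-3 + F))
H = 148 (H = -2*0 + (18 - 16*(-5) + 2*(-5)**2) = 0 + (18 + 80 + 2*25) = 0 + (18 + 80 + 50) = 0 + 148 = 148)
(K(H) + n)**2 = (148 + 3*I*sqrt(2))**2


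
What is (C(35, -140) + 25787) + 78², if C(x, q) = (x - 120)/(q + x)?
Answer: 669308/21 ≈ 31872.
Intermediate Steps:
C(x, q) = (-120 + x)/(q + x)
(C(35, -140) + 25787) + 78² = ((-120 + 35)/(-140 + 35) + 25787) + 78² = (-85/(-105) + 25787) + 6084 = (-1/105*(-85) + 25787) + 6084 = (17/21 + 25787) + 6084 = 541544/21 + 6084 = 669308/21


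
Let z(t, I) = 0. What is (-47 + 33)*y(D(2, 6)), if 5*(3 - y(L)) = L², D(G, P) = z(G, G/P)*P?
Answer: -42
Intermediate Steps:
D(G, P) = 0 (D(G, P) = 0*P = 0)
y(L) = 3 - L²/5
(-47 + 33)*y(D(2, 6)) = (-47 + 33)*(3 - ⅕*0²) = -14*(3 - ⅕*0) = -14*(3 + 0) = -14*3 = -42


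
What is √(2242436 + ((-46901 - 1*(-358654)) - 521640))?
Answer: √2032549 ≈ 1425.7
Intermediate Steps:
√(2242436 + ((-46901 - 1*(-358654)) - 521640)) = √(2242436 + ((-46901 + 358654) - 521640)) = √(2242436 + (311753 - 521640)) = √(2242436 - 209887) = √2032549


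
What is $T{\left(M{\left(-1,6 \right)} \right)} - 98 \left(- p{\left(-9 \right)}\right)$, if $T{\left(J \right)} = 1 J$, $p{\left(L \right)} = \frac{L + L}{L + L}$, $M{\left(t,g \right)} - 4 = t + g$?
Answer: $107$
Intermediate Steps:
$M{\left(t,g \right)} = 4 + g + t$ ($M{\left(t,g \right)} = 4 + \left(t + g\right) = 4 + \left(g + t\right) = 4 + g + t$)
$p{\left(L \right)} = 1$ ($p{\left(L \right)} = \frac{2 L}{2 L} = 2 L \frac{1}{2 L} = 1$)
$T{\left(J \right)} = J$
$T{\left(M{\left(-1,6 \right)} \right)} - 98 \left(- p{\left(-9 \right)}\right) = \left(4 + 6 - 1\right) - 98 \left(\left(-1\right) 1\right) = 9 - -98 = 9 + 98 = 107$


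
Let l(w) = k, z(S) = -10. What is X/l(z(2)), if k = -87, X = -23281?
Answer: 23281/87 ≈ 267.60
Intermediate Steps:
l(w) = -87
X/l(z(2)) = -23281/(-87) = -23281*(-1/87) = 23281/87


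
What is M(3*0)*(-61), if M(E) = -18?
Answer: 1098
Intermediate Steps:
M(3*0)*(-61) = -18*(-61) = 1098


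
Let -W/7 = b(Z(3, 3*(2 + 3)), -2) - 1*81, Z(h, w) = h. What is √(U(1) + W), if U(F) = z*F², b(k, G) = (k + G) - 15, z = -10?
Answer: √655 ≈ 25.593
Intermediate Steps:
b(k, G) = -15 + G + k (b(k, G) = (G + k) - 15 = -15 + G + k)
U(F) = -10*F²
W = 665 (W = -7*((-15 - 2 + 3) - 1*81) = -7*(-14 - 81) = -7*(-95) = 665)
√(U(1) + W) = √(-10*1² + 665) = √(-10*1 + 665) = √(-10 + 665) = √655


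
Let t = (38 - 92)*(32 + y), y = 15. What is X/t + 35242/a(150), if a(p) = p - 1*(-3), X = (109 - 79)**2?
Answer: 1653824/7191 ≈ 229.99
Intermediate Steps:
X = 900 (X = 30**2 = 900)
t = -2538 (t = (38 - 92)*(32 + 15) = -54*47 = -2538)
a(p) = 3 + p (a(p) = p + 3 = 3 + p)
X/t + 35242/a(150) = 900/(-2538) + 35242/(3 + 150) = 900*(-1/2538) + 35242/153 = -50/141 + 35242*(1/153) = -50/141 + 35242/153 = 1653824/7191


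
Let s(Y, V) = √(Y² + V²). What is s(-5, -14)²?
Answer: 221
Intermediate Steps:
s(Y, V) = √(V² + Y²)
s(-5, -14)² = (√((-14)² + (-5)²))² = (√(196 + 25))² = (√221)² = 221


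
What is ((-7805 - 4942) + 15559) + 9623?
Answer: 12435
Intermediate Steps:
((-7805 - 4942) + 15559) + 9623 = (-12747 + 15559) + 9623 = 2812 + 9623 = 12435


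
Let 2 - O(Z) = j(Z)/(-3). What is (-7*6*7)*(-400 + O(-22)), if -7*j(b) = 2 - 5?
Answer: 116970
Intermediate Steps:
j(b) = 3/7 (j(b) = -(2 - 5)/7 = -⅐*(-3) = 3/7)
O(Z) = 15/7 (O(Z) = 2 - 3/(7*(-3)) = 2 - 3*(-1)/(7*3) = 2 - 1*(-⅐) = 2 + ⅐ = 15/7)
(-7*6*7)*(-400 + O(-22)) = (-7*6*7)*(-400 + 15/7) = -42*7*(-2785/7) = -294*(-2785/7) = 116970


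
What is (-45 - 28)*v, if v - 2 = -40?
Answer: 2774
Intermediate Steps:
v = -38 (v = 2 - 40 = -38)
(-45 - 28)*v = (-45 - 28)*(-38) = -73*(-38) = 2774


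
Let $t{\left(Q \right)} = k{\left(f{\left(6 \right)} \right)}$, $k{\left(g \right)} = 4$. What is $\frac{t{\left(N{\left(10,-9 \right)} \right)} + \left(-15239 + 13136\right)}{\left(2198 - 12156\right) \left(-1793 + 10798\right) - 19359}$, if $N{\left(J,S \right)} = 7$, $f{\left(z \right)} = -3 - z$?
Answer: $\frac{2099}{89691149} \approx 2.3403 \cdot 10^{-5}$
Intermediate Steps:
$t{\left(Q \right)} = 4$
$\frac{t{\left(N{\left(10,-9 \right)} \right)} + \left(-15239 + 13136\right)}{\left(2198 - 12156\right) \left(-1793 + 10798\right) - 19359} = \frac{4 + \left(-15239 + 13136\right)}{\left(2198 - 12156\right) \left(-1793 + 10798\right) - 19359} = \frac{4 - 2103}{\left(-9958\right) 9005 - 19359} = - \frac{2099}{-89671790 - 19359} = - \frac{2099}{-89691149} = \left(-2099\right) \left(- \frac{1}{89691149}\right) = \frac{2099}{89691149}$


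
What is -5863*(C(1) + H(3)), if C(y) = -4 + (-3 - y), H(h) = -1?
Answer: 52767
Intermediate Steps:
C(y) = -7 - y
-5863*(C(1) + H(3)) = -5863*((-7 - 1*1) - 1) = -5863*((-7 - 1) - 1) = -5863*(-8 - 1) = -5863*(-9) = 52767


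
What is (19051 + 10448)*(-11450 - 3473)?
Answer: -440213577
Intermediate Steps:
(19051 + 10448)*(-11450 - 3473) = 29499*(-14923) = -440213577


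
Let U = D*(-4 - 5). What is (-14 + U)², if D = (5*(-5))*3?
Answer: 436921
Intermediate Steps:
D = -75 (D = -25*3 = -75)
U = 675 (U = -75*(-4 - 5) = -75*(-9) = 675)
(-14 + U)² = (-14 + 675)² = 661² = 436921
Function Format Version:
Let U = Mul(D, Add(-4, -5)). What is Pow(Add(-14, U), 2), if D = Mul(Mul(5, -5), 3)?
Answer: 436921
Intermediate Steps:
D = -75 (D = Mul(-25, 3) = -75)
U = 675 (U = Mul(-75, Add(-4, -5)) = Mul(-75, -9) = 675)
Pow(Add(-14, U), 2) = Pow(Add(-14, 675), 2) = Pow(661, 2) = 436921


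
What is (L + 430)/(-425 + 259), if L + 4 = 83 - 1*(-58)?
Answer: -567/166 ≈ -3.4157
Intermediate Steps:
L = 137 (L = -4 + (83 - 1*(-58)) = -4 + (83 + 58) = -4 + 141 = 137)
(L + 430)/(-425 + 259) = (137 + 430)/(-425 + 259) = 567/(-166) = 567*(-1/166) = -567/166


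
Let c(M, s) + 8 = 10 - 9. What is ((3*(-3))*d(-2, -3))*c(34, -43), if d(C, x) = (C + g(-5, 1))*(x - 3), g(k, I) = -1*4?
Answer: 2268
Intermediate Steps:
g(k, I) = -4
c(M, s) = -7 (c(M, s) = -8 + (10 - 9) = -8 + 1 = -7)
d(C, x) = (-4 + C)*(-3 + x) (d(C, x) = (C - 4)*(x - 3) = (-4 + C)*(-3 + x))
((3*(-3))*d(-2, -3))*c(34, -43) = ((3*(-3))*(12 - 4*(-3) - 3*(-2) - 2*(-3)))*(-7) = -9*(12 + 12 + 6 + 6)*(-7) = -9*36*(-7) = -324*(-7) = 2268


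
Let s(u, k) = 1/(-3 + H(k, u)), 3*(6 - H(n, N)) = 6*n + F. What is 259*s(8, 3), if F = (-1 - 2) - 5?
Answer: -777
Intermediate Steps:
F = -8 (F = -3 - 5 = -8)
H(n, N) = 26/3 - 2*n (H(n, N) = 6 - (6*n - 8)/3 = 6 - (-8 + 6*n)/3 = 6 + (8/3 - 2*n) = 26/3 - 2*n)
s(u, k) = 1/(17/3 - 2*k) (s(u, k) = 1/(-3 + (26/3 - 2*k)) = 1/(17/3 - 2*k))
259*s(8, 3) = 259*(-3/(-17 + 6*3)) = 259*(-3/(-17 + 18)) = 259*(-3/1) = 259*(-3*1) = 259*(-3) = -777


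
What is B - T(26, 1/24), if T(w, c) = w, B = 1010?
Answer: 984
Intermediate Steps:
B - T(26, 1/24) = 1010 - 1*26 = 1010 - 26 = 984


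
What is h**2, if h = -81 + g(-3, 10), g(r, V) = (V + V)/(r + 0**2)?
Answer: 69169/9 ≈ 7685.4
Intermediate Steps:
g(r, V) = 2*V/r (g(r, V) = (2*V)/(r + 0) = (2*V)/r = 2*V/r)
h = -263/3 (h = -81 + 2*10/(-3) = -81 + 2*10*(-1/3) = -81 - 20/3 = -263/3 ≈ -87.667)
h**2 = (-263/3)**2 = 69169/9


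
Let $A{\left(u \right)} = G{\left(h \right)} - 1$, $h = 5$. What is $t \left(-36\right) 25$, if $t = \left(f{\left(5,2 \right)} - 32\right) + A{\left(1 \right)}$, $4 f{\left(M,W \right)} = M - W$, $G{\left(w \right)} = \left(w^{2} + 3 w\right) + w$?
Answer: $-11475$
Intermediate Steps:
$G{\left(w \right)} = w^{2} + 4 w$
$f{\left(M,W \right)} = - \frac{W}{4} + \frac{M}{4}$ ($f{\left(M,W \right)} = \frac{M - W}{4} = - \frac{W}{4} + \frac{M}{4}$)
$A{\left(u \right)} = 44$ ($A{\left(u \right)} = 5 \left(4 + 5\right) - 1 = 5 \cdot 9 - 1 = 45 - 1 = 44$)
$t = \frac{51}{4}$ ($t = \left(\left(\left(- \frac{1}{4}\right) 2 + \frac{1}{4} \cdot 5\right) - 32\right) + 44 = \left(\left(- \frac{1}{2} + \frac{5}{4}\right) - 32\right) + 44 = \left(\frac{3}{4} - 32\right) + 44 = - \frac{125}{4} + 44 = \frac{51}{4} \approx 12.75$)
$t \left(-36\right) 25 = \frac{51}{4} \left(-36\right) 25 = \left(-459\right) 25 = -11475$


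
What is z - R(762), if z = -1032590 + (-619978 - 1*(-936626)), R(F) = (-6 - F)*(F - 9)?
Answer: -137638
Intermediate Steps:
R(F) = (-9 + F)*(-6 - F) (R(F) = (-6 - F)*(-9 + F) = (-9 + F)*(-6 - F))
z = -715942 (z = -1032590 + (-619978 + 936626) = -1032590 + 316648 = -715942)
z - R(762) = -715942 - (54 - 1*762² + 3*762) = -715942 - (54 - 1*580644 + 2286) = -715942 - (54 - 580644 + 2286) = -715942 - 1*(-578304) = -715942 + 578304 = -137638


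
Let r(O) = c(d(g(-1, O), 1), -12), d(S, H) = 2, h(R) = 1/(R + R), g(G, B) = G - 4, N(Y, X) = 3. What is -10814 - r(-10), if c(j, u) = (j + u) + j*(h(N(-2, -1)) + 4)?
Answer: -32437/3 ≈ -10812.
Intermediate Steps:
g(G, B) = -4 + G
h(R) = 1/(2*R)
c(j, u) = u + 31*j/6 (c(j, u) = (j + u) + j*((1/2)/3 + 4) = (j + u) + j*((1/2)*(1/3) + 4) = (j + u) + j*(1/6 + 4) = (j + u) + j*(25/6) = (j + u) + 25*j/6 = u + 31*j/6)
r(O) = -5/3 (r(O) = -12 + (31/6)*2 = -12 + 31/3 = -5/3)
-10814 - r(-10) = -10814 - 1*(-5/3) = -10814 + 5/3 = -32437/3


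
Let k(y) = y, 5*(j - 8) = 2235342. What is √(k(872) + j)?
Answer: √11198710/5 ≈ 669.29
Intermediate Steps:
j = 2235382/5 (j = 8 + (⅕)*2235342 = 8 + 2235342/5 = 2235382/5 ≈ 4.4708e+5)
√(k(872) + j) = √(872 + 2235382/5) = √(2239742/5) = √11198710/5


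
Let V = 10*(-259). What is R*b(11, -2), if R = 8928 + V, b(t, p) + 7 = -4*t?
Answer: -323238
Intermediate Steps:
V = -2590
b(t, p) = -7 - 4*t
R = 6338 (R = 8928 - 2590 = 6338)
R*b(11, -2) = 6338*(-7 - 4*11) = 6338*(-7 - 44) = 6338*(-51) = -323238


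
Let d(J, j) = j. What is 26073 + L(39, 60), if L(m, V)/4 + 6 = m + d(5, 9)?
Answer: 26241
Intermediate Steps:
L(m, V) = 12 + 4*m (L(m, V) = -24 + 4*(m + 9) = -24 + 4*(9 + m) = -24 + (36 + 4*m) = 12 + 4*m)
26073 + L(39, 60) = 26073 + (12 + 4*39) = 26073 + (12 + 156) = 26073 + 168 = 26241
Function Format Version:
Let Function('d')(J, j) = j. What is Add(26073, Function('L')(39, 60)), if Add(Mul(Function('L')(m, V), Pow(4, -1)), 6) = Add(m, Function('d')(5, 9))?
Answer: 26241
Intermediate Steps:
Function('L')(m, V) = Add(12, Mul(4, m)) (Function('L')(m, V) = Add(-24, Mul(4, Add(m, 9))) = Add(-24, Mul(4, Add(9, m))) = Add(-24, Add(36, Mul(4, m))) = Add(12, Mul(4, m)))
Add(26073, Function('L')(39, 60)) = Add(26073, Add(12, Mul(4, 39))) = Add(26073, Add(12, 156)) = Add(26073, 168) = 26241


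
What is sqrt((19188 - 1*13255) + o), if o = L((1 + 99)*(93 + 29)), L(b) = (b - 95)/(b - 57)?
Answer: 2*sqrt(218745592733)/12143 ≈ 77.032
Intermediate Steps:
L(b) = (-95 + b)/(-57 + b)
o = 12105/12143 (o = (-95 + (1 + 99)*(93 + 29))/(-57 + (1 + 99)*(93 + 29)) = (-95 + 100*122)/(-57 + 100*122) = (-95 + 12200)/(-57 + 12200) = 12105/12143 ≈ 0.99687)
sqrt((19188 - 1*13255) + o) = sqrt((19188 - 1*13255) + 12105/12143) = sqrt((19188 - 13255) + 12105/12143) = sqrt(5933 + 12105/12143) = sqrt(72056524/12143) = 2*sqrt(218745592733)/12143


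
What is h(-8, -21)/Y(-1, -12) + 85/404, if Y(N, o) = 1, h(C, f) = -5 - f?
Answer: 6549/404 ≈ 16.210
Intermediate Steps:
h(-8, -21)/Y(-1, -12) + 85/404 = (-5 - 1*(-21))/1 + 85/404 = (-5 + 21)*1 + 85*(1/404) = 16*1 + 85/404 = 16 + 85/404 = 6549/404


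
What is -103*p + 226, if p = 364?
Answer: -37266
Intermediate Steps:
-103*p + 226 = -103*364 + 226 = -37492 + 226 = -37266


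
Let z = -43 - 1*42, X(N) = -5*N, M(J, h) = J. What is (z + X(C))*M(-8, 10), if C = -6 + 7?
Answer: 720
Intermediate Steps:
C = 1
z = -85 (z = -43 - 42 = -85)
(z + X(C))*M(-8, 10) = (-85 - 5*1)*(-8) = (-85 - 5)*(-8) = -90*(-8) = 720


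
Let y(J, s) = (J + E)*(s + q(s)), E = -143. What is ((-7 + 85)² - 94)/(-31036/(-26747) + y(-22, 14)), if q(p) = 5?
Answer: -160214530/83820809 ≈ -1.9114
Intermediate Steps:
y(J, s) = (-143 + J)*(5 + s) (y(J, s) = (J - 143)*(s + 5) = (-143 + J)*(5 + s))
((-7 + 85)² - 94)/(-31036/(-26747) + y(-22, 14)) = ((-7 + 85)² - 94)/(-31036/(-26747) + (-715 - 143*14 + 5*(-22) - 22*14)) = (78² - 94)/(-31036*(-1/26747) + (-715 - 2002 - 110 - 308)) = (6084 - 94)/(31036/26747 - 3135) = 5990/(-83820809/26747) = 5990*(-26747/83820809) = -160214530/83820809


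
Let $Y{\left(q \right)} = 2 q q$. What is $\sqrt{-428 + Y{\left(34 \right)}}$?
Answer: $2 \sqrt{471} \approx 43.405$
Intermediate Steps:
$Y{\left(q \right)} = 2 q^{2}$
$\sqrt{-428 + Y{\left(34 \right)}} = \sqrt{-428 + 2 \cdot 34^{2}} = \sqrt{-428 + 2 \cdot 1156} = \sqrt{-428 + 2312} = \sqrt{1884} = 2 \sqrt{471}$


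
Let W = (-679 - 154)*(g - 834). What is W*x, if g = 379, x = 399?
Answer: 151226985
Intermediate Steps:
W = 379015 (W = (-679 - 154)*(379 - 834) = -833*(-455) = 379015)
W*x = 379015*399 = 151226985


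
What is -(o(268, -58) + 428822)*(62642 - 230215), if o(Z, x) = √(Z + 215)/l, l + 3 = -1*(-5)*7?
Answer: 71858989006 + 167573*√483/32 ≈ 7.1859e+10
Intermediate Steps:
l = 32 (l = -3 - 1*(-5)*7 = -3 + 5*7 = -3 + 35 = 32)
o(Z, x) = √(215 + Z)/32 (o(Z, x) = √(Z + 215)/32 = √(215 + Z)*(1/32) = √(215 + Z)/32)
-(o(268, -58) + 428822)*(62642 - 230215) = -(√(215 + 268)/32 + 428822)*(62642 - 230215) = -(√483/32 + 428822)*(-167573) = -(428822 + √483/32)*(-167573) = -(-71858989006 - 167573*√483/32) = 71858989006 + 167573*√483/32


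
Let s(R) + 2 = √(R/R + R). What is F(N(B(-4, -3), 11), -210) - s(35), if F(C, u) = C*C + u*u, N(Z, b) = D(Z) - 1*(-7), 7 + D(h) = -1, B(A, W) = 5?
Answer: 44097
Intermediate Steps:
D(h) = -8 (D(h) = -7 - 1 = -8)
N(Z, b) = -1 (N(Z, b) = -8 - 1*(-7) = -8 + 7 = -1)
s(R) = -2 + √(1 + R) (s(R) = -2 + √(R/R + R) = -2 + √(1 + R))
F(C, u) = C² + u²
F(N(B(-4, -3), 11), -210) - s(35) = ((-1)² + (-210)²) - (-2 + √(1 + 35)) = (1 + 44100) - (-2 + √36) = 44101 - (-2 + 6) = 44101 - 1*4 = 44101 - 4 = 44097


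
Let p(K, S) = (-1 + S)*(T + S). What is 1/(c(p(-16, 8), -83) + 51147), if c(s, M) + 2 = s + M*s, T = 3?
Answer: 1/44831 ≈ 2.2306e-5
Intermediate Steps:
p(K, S) = (-1 + S)*(3 + S)
c(s, M) = -2 + s + M*s (c(s, M) = -2 + (s + M*s) = -2 + s + M*s)
1/(c(p(-16, 8), -83) + 51147) = 1/((-2 + (-3 + 8² + 2*8) - 83*(-3 + 8² + 2*8)) + 51147) = 1/((-2 + (-3 + 64 + 16) - 83*(-3 + 64 + 16)) + 51147) = 1/((-2 + 77 - 83*77) + 51147) = 1/((-2 + 77 - 6391) + 51147) = 1/(-6316 + 51147) = 1/44831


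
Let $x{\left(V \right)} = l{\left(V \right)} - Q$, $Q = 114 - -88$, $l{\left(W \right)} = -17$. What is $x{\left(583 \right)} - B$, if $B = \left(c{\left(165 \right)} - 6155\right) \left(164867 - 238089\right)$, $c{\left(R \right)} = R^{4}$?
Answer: $54271741482121$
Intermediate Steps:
$Q = 202$ ($Q = 114 + 88 = 202$)
$x{\left(V \right)} = -219$ ($x{\left(V \right)} = -17 - 202 = -219$)
$B = -54271741482340$ ($B = \left(165^{4} - 6155\right) \left(164867 - 238089\right) = \left(741200625 - 6155\right) \left(-73222\right) = 741194470 \left(-73222\right) = -54271741482340$)
$x{\left(583 \right)} - B = -219 - -54271741482340 = -219 + 54271741482340 = 54271741482121$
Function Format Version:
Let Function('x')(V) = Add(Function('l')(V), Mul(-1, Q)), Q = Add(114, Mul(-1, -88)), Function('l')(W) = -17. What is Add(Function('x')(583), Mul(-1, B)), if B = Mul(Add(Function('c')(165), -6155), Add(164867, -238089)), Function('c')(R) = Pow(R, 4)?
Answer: 54271741482121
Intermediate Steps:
Q = 202 (Q = Add(114, 88) = 202)
Function('x')(V) = -219 (Function('x')(V) = Add(-17, Mul(-1, 202)) = Add(-17, -202) = -219)
B = -54271741482340 (B = Mul(Add(Pow(165, 4), -6155), Add(164867, -238089)) = Mul(Add(741200625, -6155), -73222) = Mul(741194470, -73222) = -54271741482340)
Add(Function('x')(583), Mul(-1, B)) = Add(-219, Mul(-1, -54271741482340)) = Add(-219, 54271741482340) = 54271741482121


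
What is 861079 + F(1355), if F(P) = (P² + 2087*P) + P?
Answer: 5526344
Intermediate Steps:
F(P) = P² + 2088*P
861079 + F(1355) = 861079 + 1355*(2088 + 1355) = 861079 + 1355*3443 = 861079 + 4665265 = 5526344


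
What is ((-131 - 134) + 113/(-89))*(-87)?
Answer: 2061726/89 ≈ 23165.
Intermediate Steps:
((-131 - 134) + 113/(-89))*(-87) = (-265 + 113*(-1/89))*(-87) = (-265 - 113/89)*(-87) = -23698/89*(-87) = 2061726/89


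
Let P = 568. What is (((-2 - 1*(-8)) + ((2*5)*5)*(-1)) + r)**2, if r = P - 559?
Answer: 1225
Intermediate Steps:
r = 9 (r = 568 - 559 = 9)
(((-2 - 1*(-8)) + ((2*5)*5)*(-1)) + r)**2 = (((-2 - 1*(-8)) + ((2*5)*5)*(-1)) + 9)**2 = (((-2 + 8) + (10*5)*(-1)) + 9)**2 = ((6 + 50*(-1)) + 9)**2 = ((6 - 50) + 9)**2 = (-44 + 9)**2 = (-35)**2 = 1225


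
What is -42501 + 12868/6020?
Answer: -63960788/1505 ≈ -42499.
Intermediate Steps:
-42501 + 12868/6020 = -42501 + 12868*(1/6020) = -42501 + 3217/1505 = -63960788/1505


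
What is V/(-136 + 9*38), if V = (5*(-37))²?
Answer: 34225/206 ≈ 166.14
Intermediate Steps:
V = 34225 (V = (-185)² = 34225)
V/(-136 + 9*38) = 34225/(-136 + 9*38) = 34225/(-136 + 342) = 34225/206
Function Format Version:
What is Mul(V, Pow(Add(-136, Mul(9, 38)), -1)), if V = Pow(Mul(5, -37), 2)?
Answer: Rational(34225, 206) ≈ 166.14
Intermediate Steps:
V = 34225 (V = Pow(-185, 2) = 34225)
Mul(V, Pow(Add(-136, Mul(9, 38)), -1)) = Mul(34225, Pow(Add(-136, Mul(9, 38)), -1)) = Mul(34225, Pow(Add(-136, 342), -1)) = Mul(34225, Pow(206, -1)) = Mul(34225, Rational(1, 206)) = Rational(34225, 206)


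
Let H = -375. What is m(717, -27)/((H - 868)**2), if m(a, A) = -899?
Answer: -899/1545049 ≈ -0.00058186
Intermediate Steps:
m(717, -27)/((H - 868)**2) = -899/(-375 - 868)**2 = -899/((-1243)**2) = -899/1545049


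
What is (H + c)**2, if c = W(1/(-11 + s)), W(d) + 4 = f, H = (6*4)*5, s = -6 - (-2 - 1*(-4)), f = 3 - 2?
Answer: 13689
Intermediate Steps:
f = 1
s = -8 (s = -6 - (-2 + 4) = -6 - 1*2 = -6 - 2 = -8)
H = 120 (H = 24*5 = 120)
W(d) = -3 (W(d) = -4 + 1 = -3)
c = -3
(H + c)**2 = (120 - 3)**2 = 117**2 = 13689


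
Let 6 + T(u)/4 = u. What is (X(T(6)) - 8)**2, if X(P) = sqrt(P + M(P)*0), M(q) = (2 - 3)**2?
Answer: 64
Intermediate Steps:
T(u) = -24 + 4*u
M(q) = 1 (M(q) = (-1)**2 = 1)
X(P) = sqrt(P) (X(P) = sqrt(P + 1*0) = sqrt(P + 0) = sqrt(P))
(X(T(6)) - 8)**2 = (sqrt(-24 + 4*6) - 8)**2 = (sqrt(-24 + 24) - 8)**2 = (sqrt(0) - 8)**2 = (0 - 8)**2 = (-8)**2 = 64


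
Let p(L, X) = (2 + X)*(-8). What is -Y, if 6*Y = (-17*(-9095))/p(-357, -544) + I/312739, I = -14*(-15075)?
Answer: -7038464755/1162316832 ≈ -6.0555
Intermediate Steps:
I = 211050
p(L, X) = -16 - 8*X
Y = 7038464755/1162316832 (Y = ((-17*(-9095))/(-16 - 8*(-544)) + 211050/312739)/6 = (154615/(-16 + 4352) + 211050*(1/312739))/6 = (154615/4336 + 30150/44677)/6 = (⅙)*(7038464755/193719472) = 7038464755/1162316832 ≈ 6.0555)
-Y = -1*7038464755/1162316832 = -7038464755/1162316832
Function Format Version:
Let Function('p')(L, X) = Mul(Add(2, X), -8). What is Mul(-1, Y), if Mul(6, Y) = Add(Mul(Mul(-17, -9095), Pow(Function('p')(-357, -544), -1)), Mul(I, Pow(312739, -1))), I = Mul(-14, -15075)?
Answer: Rational(-7038464755, 1162316832) ≈ -6.0555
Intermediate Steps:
I = 211050
Function('p')(L, X) = Add(-16, Mul(-8, X))
Y = Rational(7038464755, 1162316832) (Y = Mul(Rational(1, 6), Add(Mul(Mul(-17, -9095), Pow(Add(-16, Mul(-8, -544)), -1)), Mul(211050, Pow(312739, -1)))) = Mul(Rational(1, 6), Add(Mul(154615, Pow(Add(-16, 4352), -1)), Mul(211050, Rational(1, 312739)))) = Mul(Rational(1, 6), Add(Mul(154615, Pow(4336, -1)), Rational(30150, 44677))) = Mul(Rational(1, 6), Add(Mul(154615, Rational(1, 4336)), Rational(30150, 44677))) = Mul(Rational(1, 6), Add(Rational(154615, 4336), Rational(30150, 44677))) = Mul(Rational(1, 6), Rational(7038464755, 193719472)) = Rational(7038464755, 1162316832) ≈ 6.0555)
Mul(-1, Y) = Mul(-1, Rational(7038464755, 1162316832)) = Rational(-7038464755, 1162316832)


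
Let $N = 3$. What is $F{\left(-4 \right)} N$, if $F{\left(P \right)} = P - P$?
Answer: $0$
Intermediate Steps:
$F{\left(P \right)} = 0$
$F{\left(-4 \right)} N = 0 \cdot 3 = 0$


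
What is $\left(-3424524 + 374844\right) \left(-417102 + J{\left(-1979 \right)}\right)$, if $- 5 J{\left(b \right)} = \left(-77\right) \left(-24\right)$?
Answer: $1273154789088$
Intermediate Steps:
$J{\left(b \right)} = - \frac{1848}{5}$ ($J{\left(b \right)} = - \frac{\left(-77\right) \left(-24\right)}{5} = \left(- \frac{1}{5}\right) 1848 = - \frac{1848}{5}$)
$\left(-3424524 + 374844\right) \left(-417102 + J{\left(-1979 \right)}\right) = \left(-3424524 + 374844\right) \left(-417102 - \frac{1848}{5}\right) = \left(-3049680\right) \left(- \frac{2087358}{5}\right) = 1273154789088$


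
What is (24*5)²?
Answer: 14400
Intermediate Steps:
(24*5)² = 120² = 14400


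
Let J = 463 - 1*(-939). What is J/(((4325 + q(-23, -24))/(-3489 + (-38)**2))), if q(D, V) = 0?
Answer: -573418/865 ≈ -662.91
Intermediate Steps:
J = 1402 (J = 463 + 939 = 1402)
J/(((4325 + q(-23, -24))/(-3489 + (-38)**2))) = 1402/(((4325 + 0)/(-3489 + (-38)**2))) = 1402/((4325/(-3489 + 1444))) = 1402/((4325/(-2045))) = 1402/((4325*(-1/2045))) = 1402/(-865/409) = 1402*(-409/865) = -573418/865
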